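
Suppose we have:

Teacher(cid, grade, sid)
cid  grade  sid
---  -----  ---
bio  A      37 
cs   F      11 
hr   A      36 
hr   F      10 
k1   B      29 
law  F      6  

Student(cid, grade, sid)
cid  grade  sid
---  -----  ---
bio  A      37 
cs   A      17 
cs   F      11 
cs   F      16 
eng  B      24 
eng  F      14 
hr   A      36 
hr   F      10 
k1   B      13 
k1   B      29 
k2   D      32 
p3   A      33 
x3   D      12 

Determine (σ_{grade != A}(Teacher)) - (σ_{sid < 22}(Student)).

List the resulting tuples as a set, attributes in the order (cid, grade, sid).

Selection grade != A: {(cs, F, 11), (hr, F, 10), (k1, B, 29), (law, F, 6)}
Selection sid < 22: {(cs, A, 17), (cs, F, 11), (cs, F, 16), (eng, F, 14), (hr, F, 10), (k1, B, 13), (x3, D, 12)}
Set difference of the two operands is {(k1, B, 29), (law, F, 6)}.

{(k1, B, 29), (law, F, 6)}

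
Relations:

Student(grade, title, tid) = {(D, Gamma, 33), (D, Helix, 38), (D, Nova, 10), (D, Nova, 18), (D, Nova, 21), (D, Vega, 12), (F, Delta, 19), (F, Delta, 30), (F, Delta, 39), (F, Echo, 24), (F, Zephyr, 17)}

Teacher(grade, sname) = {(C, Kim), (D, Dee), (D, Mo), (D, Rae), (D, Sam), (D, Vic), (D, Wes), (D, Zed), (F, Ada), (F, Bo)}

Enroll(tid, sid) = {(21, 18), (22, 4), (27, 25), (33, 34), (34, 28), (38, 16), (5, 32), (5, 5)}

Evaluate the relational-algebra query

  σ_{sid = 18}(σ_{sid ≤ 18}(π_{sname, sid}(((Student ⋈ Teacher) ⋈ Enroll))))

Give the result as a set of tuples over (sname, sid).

{(Dee, 18), (Mo, 18), (Rae, 18), (Sam, 18), (Vic, 18), (Wes, 18), (Zed, 18)}

Natural join on grade: {(D, Gamma, 33, Dee), (D, Gamma, 33, Mo), (D, Gamma, 33, Rae), (D, Gamma, 33, Sam), (D, Gamma, 33, Vic), (D, Gamma, 33, Wes), (D, Gamma, 33, Zed), (D, Helix, 38, Dee), (D, Helix, 38, Mo), (D, Helix, 38, Rae), (D, Helix, 38, Sam), (D, Helix, 38, Vic), (D, Helix, 38, Wes), (D, Helix, 38, Zed), (D, Nova, 10, Dee), (D, Nova, 10, Mo), (D, Nova, 10, Rae), (D, Nova, 10, Sam), (D, Nova, 10, Vic), (D, Nova, 10, Wes), (D, Nova, 10, Zed), (D, Nova, 18, Dee), (D, Nova, 18, Mo), (D, Nova, 18, Rae), (D, Nova, 18, Sam), (D, Nova, 18, Vic), (D, Nova, 18, Wes), (D, Nova, 18, Zed), (D, Nova, 21, Dee), (D, Nova, 21, Mo), (D, Nova, 21, Rae), (D, Nova, 21, Sam), (D, Nova, 21, Vic), (D, Nova, 21, Wes), (D, Nova, 21, Zed), (D, Vega, 12, Dee), (D, Vega, 12, Mo), (D, Vega, 12, Rae), (D, Vega, 12, Sam), (D, Vega, 12, Vic), (D, Vega, 12, Wes), (D, Vega, 12, Zed), (F, Delta, 19, Ada), (F, Delta, 19, Bo), (F, Delta, 30, Ada), (F, Delta, 30, Bo), (F, Delta, 39, Ada), (F, Delta, 39, Bo), (F, Echo, 24, Ada), (F, Echo, 24, Bo), (F, Zephyr, 17, Ada), (F, Zephyr, 17, Bo)}
Natural join on tid: {(D, Gamma, 33, Dee, 34), (D, Gamma, 33, Mo, 34), (D, Gamma, 33, Rae, 34), (D, Gamma, 33, Sam, 34), (D, Gamma, 33, Vic, 34), (D, Gamma, 33, Wes, 34), (D, Gamma, 33, Zed, 34), (D, Helix, 38, Dee, 16), (D, Helix, 38, Mo, 16), (D, Helix, 38, Rae, 16), (D, Helix, 38, Sam, 16), (D, Helix, 38, Vic, 16), (D, Helix, 38, Wes, 16), (D, Helix, 38, Zed, 16), (D, Nova, 21, Dee, 18), (D, Nova, 21, Mo, 18), (D, Nova, 21, Rae, 18), (D, Nova, 21, Sam, 18), (D, Nova, 21, Vic, 18), (D, Nova, 21, Wes, 18), (D, Nova, 21, Zed, 18)}
π[sname, sid]: project onto (sname, sid) → {(Dee, 16), (Dee, 18), (Dee, 34), (Mo, 16), (Mo, 18), (Mo, 34), (Rae, 16), (Rae, 18), (Rae, 34), (Sam, 16), (Sam, 18), (Sam, 34), (Vic, 16), (Vic, 18), (Vic, 34), (Wes, 16), (Wes, 18), (Wes, 34), (Zed, 16), (Zed, 18), (Zed, 34)}
Filtering on sid ≤ 18 leaves {(Dee, 16), (Dee, 18), (Mo, 16), (Mo, 18), (Rae, 16), (Rae, 18), (Sam, 16), (Sam, 18), (Vic, 16), (Vic, 18), (Wes, 16), (Wes, 18), (Zed, 16), (Zed, 18)}.
Filtering on sid = 18 leaves {(Dee, 18), (Mo, 18), (Rae, 18), (Sam, 18), (Vic, 18), (Wes, 18), (Zed, 18)}.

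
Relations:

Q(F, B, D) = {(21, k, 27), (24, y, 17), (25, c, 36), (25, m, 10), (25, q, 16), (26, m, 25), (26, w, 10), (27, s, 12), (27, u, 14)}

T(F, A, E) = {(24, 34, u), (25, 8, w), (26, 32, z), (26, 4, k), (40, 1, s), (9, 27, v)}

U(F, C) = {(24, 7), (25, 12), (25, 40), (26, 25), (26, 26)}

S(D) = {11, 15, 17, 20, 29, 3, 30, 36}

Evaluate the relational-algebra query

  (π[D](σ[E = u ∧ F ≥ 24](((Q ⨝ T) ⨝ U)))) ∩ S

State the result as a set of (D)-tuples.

{17}

Joining Q and T on F yields {(24, y, 17, 34, u), (25, c, 36, 8, w), (25, m, 10, 8, w), (25, q, 16, 8, w), (26, m, 25, 32, z), (26, m, 25, 4, k), (26, w, 10, 32, z), (26, w, 10, 4, k)}.
Joining (Q ⨝ T) and U on F yields {(24, y, 17, 34, u, 7), (25, c, 36, 8, w, 12), (25, c, 36, 8, w, 40), (25, m, 10, 8, w, 12), (25, m, 10, 8, w, 40), (25, q, 16, 8, w, 12), (25, q, 16, 8, w, 40), (26, m, 25, 32, z, 25), (26, m, 25, 32, z, 26), (26, m, 25, 4, k, 25), (26, m, 25, 4, k, 26), (26, w, 10, 32, z, 25), (26, w, 10, 32, z, 26), (26, w, 10, 4, k, 25), (26, w, 10, 4, k, 26)}.
Apply σ_{E = u ∧ F ≥ 24}; surviving tuples: {(24, y, 17, 34, u, 7)}
Projecting to D: {17}
Set intersection of the two operands is {17}.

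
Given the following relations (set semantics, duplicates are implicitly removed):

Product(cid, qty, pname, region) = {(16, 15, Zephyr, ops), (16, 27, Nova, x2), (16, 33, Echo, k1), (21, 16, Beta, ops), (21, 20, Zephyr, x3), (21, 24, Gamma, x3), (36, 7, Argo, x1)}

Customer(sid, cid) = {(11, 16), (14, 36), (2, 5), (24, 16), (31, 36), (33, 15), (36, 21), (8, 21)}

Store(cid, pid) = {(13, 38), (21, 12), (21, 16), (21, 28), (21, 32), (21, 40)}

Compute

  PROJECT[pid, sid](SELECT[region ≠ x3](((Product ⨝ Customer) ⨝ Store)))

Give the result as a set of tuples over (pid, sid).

Product ⋈ Customer (natural join on cid): {(16, 15, Zephyr, ops, 11), (16, 15, Zephyr, ops, 24), (16, 27, Nova, x2, 11), (16, 27, Nova, x2, 24), (16, 33, Echo, k1, 11), (16, 33, Echo, k1, 24), (21, 16, Beta, ops, 36), (21, 16, Beta, ops, 8), (21, 20, Zephyr, x3, 36), (21, 20, Zephyr, x3, 8), (21, 24, Gamma, x3, 36), (21, 24, Gamma, x3, 8), (36, 7, Argo, x1, 14), (36, 7, Argo, x1, 31)}
(Product ⨝ Customer) ⋈ Store (natural join on cid): {(21, 16, Beta, ops, 36, 12), (21, 16, Beta, ops, 36, 16), (21, 16, Beta, ops, 36, 28), (21, 16, Beta, ops, 36, 32), (21, 16, Beta, ops, 36, 40), (21, 16, Beta, ops, 8, 12), (21, 16, Beta, ops, 8, 16), (21, 16, Beta, ops, 8, 28), (21, 16, Beta, ops, 8, 32), (21, 16, Beta, ops, 8, 40), (21, 20, Zephyr, x3, 36, 12), (21, 20, Zephyr, x3, 36, 16), (21, 20, Zephyr, x3, 36, 28), (21, 20, Zephyr, x3, 36, 32), (21, 20, Zephyr, x3, 36, 40), (21, 20, Zephyr, x3, 8, 12), (21, 20, Zephyr, x3, 8, 16), (21, 20, Zephyr, x3, 8, 28), (21, 20, Zephyr, x3, 8, 32), (21, 20, Zephyr, x3, 8, 40), (21, 24, Gamma, x3, 36, 12), (21, 24, Gamma, x3, 36, 16), (21, 24, Gamma, x3, 36, 28), (21, 24, Gamma, x3, 36, 32), (21, 24, Gamma, x3, 36, 40), (21, 24, Gamma, x3, 8, 12), (21, 24, Gamma, x3, 8, 16), (21, 24, Gamma, x3, 8, 28), (21, 24, Gamma, x3, 8, 32), (21, 24, Gamma, x3, 8, 40)}
Apply σ_{region ≠ x3}; surviving tuples: {(21, 16, Beta, ops, 36, 12), (21, 16, Beta, ops, 36, 16), (21, 16, Beta, ops, 36, 28), (21, 16, Beta, ops, 36, 32), (21, 16, Beta, ops, 36, 40), (21, 16, Beta, ops, 8, 12), (21, 16, Beta, ops, 8, 16), (21, 16, Beta, ops, 8, 28), (21, 16, Beta, ops, 8, 32), (21, 16, Beta, ops, 8, 40)}
Projecting to pid, sid: {(12, 36), (12, 8), (16, 36), (16, 8), (28, 36), (28, 8), (32, 36), (32, 8), (40, 36), (40, 8)}

{(12, 36), (12, 8), (16, 36), (16, 8), (28, 36), (28, 8), (32, 36), (32, 8), (40, 36), (40, 8)}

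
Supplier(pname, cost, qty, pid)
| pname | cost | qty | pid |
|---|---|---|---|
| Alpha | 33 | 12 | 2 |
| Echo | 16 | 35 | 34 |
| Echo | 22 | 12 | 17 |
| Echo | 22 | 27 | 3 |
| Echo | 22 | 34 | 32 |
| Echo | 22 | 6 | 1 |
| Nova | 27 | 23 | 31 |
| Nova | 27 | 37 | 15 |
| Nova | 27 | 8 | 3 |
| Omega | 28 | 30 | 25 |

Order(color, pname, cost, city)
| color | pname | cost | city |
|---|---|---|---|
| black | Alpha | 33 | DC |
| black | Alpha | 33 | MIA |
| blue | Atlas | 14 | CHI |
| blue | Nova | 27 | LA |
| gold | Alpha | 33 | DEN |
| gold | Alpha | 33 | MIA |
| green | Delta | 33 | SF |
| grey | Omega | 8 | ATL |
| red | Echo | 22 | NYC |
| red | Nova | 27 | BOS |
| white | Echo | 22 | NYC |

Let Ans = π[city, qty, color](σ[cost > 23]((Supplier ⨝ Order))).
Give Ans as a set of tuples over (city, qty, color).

{(BOS, 23, red), (BOS, 37, red), (BOS, 8, red), (DC, 12, black), (DEN, 12, gold), (LA, 23, blue), (LA, 37, blue), (LA, 8, blue), (MIA, 12, black), (MIA, 12, gold)}

Joining Supplier and Order on pname, cost yields {(Alpha, 33, 12, 2, black, DC), (Alpha, 33, 12, 2, black, MIA), (Alpha, 33, 12, 2, gold, DEN), (Alpha, 33, 12, 2, gold, MIA), (Echo, 22, 12, 17, red, NYC), (Echo, 22, 12, 17, white, NYC), (Echo, 22, 27, 3, red, NYC), (Echo, 22, 27, 3, white, NYC), (Echo, 22, 34, 32, red, NYC), (Echo, 22, 34, 32, white, NYC), (Echo, 22, 6, 1, red, NYC), (Echo, 22, 6, 1, white, NYC), (Nova, 27, 23, 31, blue, LA), (Nova, 27, 23, 31, red, BOS), (Nova, 27, 37, 15, blue, LA), (Nova, 27, 37, 15, red, BOS), (Nova, 27, 8, 3, blue, LA), (Nova, 27, 8, 3, red, BOS)}.
Filtering on cost > 23 leaves {(Alpha, 33, 12, 2, black, DC), (Alpha, 33, 12, 2, black, MIA), (Alpha, 33, 12, 2, gold, DEN), (Alpha, 33, 12, 2, gold, MIA), (Nova, 27, 23, 31, blue, LA), (Nova, 27, 23, 31, red, BOS), (Nova, 27, 37, 15, blue, LA), (Nova, 27, 37, 15, red, BOS), (Nova, 27, 8, 3, blue, LA), (Nova, 27, 8, 3, red, BOS)}.
π_{city, qty, color} gives {(BOS, 23, red), (BOS, 37, red), (BOS, 8, red), (DC, 12, black), (DEN, 12, gold), (LA, 23, blue), (LA, 37, blue), (LA, 8, blue), (MIA, 12, black), (MIA, 12, gold)}.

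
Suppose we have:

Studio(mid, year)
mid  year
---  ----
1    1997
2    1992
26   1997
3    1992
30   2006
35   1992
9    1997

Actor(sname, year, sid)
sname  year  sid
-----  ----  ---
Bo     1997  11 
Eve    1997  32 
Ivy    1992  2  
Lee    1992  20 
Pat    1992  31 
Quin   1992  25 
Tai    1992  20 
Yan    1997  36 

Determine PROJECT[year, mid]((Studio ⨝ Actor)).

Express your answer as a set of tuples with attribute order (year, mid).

{(1992, 2), (1992, 3), (1992, 35), (1997, 1), (1997, 26), (1997, 9)}

Natural join on year: {(1, 1997, Bo, 11), (1, 1997, Eve, 32), (1, 1997, Yan, 36), (2, 1992, Ivy, 2), (2, 1992, Lee, 20), (2, 1992, Pat, 31), (2, 1992, Quin, 25), (2, 1992, Tai, 20), (26, 1997, Bo, 11), (26, 1997, Eve, 32), (26, 1997, Yan, 36), (3, 1992, Ivy, 2), (3, 1992, Lee, 20), (3, 1992, Pat, 31), (3, 1992, Quin, 25), (3, 1992, Tai, 20), (35, 1992, Ivy, 2), (35, 1992, Lee, 20), (35, 1992, Pat, 31), (35, 1992, Quin, 25), (35, 1992, Tai, 20), (9, 1997, Bo, 11), (9, 1997, Eve, 32), (9, 1997, Yan, 36)}
Keep only column(s) year, mid (18 duplicate(s) eliminated): {(1992, 2), (1992, 3), (1992, 35), (1997, 1), (1997, 26), (1997, 9)}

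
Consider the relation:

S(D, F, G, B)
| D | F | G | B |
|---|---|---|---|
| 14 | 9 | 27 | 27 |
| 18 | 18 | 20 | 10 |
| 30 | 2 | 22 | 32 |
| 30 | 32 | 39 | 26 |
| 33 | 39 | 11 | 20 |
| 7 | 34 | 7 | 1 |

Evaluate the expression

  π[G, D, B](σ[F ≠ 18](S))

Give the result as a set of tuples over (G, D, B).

{(11, 33, 20), (22, 30, 32), (27, 14, 27), (39, 30, 26), (7, 7, 1)}

σ[F ≠ 18]: keep tuples satisfying F ≠ 18 → {(14, 9, 27, 27), (30, 2, 22, 32), (30, 32, 39, 26), (33, 39, 11, 20), (7, 34, 7, 1)}
Projecting to G, D, B: {(11, 33, 20), (22, 30, 32), (27, 14, 27), (39, 30, 26), (7, 7, 1)}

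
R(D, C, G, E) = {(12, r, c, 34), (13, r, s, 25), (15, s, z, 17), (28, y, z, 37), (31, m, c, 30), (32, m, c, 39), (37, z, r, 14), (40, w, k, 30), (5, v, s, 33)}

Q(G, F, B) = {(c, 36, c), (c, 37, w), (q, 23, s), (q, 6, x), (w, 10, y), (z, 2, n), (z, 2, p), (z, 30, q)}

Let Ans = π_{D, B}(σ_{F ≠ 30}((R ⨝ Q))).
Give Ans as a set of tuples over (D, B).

R ⋈ Q (natural join on G): {(12, r, c, 34, 36, c), (12, r, c, 34, 37, w), (15, s, z, 17, 2, n), (15, s, z, 17, 2, p), (15, s, z, 17, 30, q), (28, y, z, 37, 2, n), (28, y, z, 37, 2, p), (28, y, z, 37, 30, q), (31, m, c, 30, 36, c), (31, m, c, 30, 37, w), (32, m, c, 39, 36, c), (32, m, c, 39, 37, w)}
Filtering on F ≠ 30 leaves {(12, r, c, 34, 36, c), (12, r, c, 34, 37, w), (15, s, z, 17, 2, n), (15, s, z, 17, 2, p), (28, y, z, 37, 2, n), (28, y, z, 37, 2, p), (31, m, c, 30, 36, c), (31, m, c, 30, 37, w), (32, m, c, 39, 36, c), (32, m, c, 39, 37, w)}.
π_{D, B} gives {(12, c), (12, w), (15, n), (15, p), (28, n), (28, p), (31, c), (31, w), (32, c), (32, w)}.

{(12, c), (12, w), (15, n), (15, p), (28, n), (28, p), (31, c), (31, w), (32, c), (32, w)}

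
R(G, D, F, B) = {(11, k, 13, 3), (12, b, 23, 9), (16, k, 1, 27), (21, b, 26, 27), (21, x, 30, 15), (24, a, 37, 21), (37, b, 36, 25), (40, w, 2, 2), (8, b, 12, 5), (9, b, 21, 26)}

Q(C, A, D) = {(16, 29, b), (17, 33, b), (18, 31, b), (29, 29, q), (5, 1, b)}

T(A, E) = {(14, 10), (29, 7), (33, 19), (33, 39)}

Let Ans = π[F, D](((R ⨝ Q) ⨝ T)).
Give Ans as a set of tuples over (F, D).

{(12, b), (21, b), (23, b), (26, b), (36, b)}

Joining R and Q on D yields {(12, b, 23, 9, 16, 29), (12, b, 23, 9, 17, 33), (12, b, 23, 9, 18, 31), (12, b, 23, 9, 5, 1), (21, b, 26, 27, 16, 29), (21, b, 26, 27, 17, 33), (21, b, 26, 27, 18, 31), (21, b, 26, 27, 5, 1), (37, b, 36, 25, 16, 29), (37, b, 36, 25, 17, 33), (37, b, 36, 25, 18, 31), (37, b, 36, 25, 5, 1), (8, b, 12, 5, 16, 29), (8, b, 12, 5, 17, 33), (8, b, 12, 5, 18, 31), (8, b, 12, 5, 5, 1), (9, b, 21, 26, 16, 29), (9, b, 21, 26, 17, 33), (9, b, 21, 26, 18, 31), (9, b, 21, 26, 5, 1)}.
Joining (R ⨝ Q) and T on A yields {(12, b, 23, 9, 16, 29, 7), (12, b, 23, 9, 17, 33, 19), (12, b, 23, 9, 17, 33, 39), (21, b, 26, 27, 16, 29, 7), (21, b, 26, 27, 17, 33, 19), (21, b, 26, 27, 17, 33, 39), (37, b, 36, 25, 16, 29, 7), (37, b, 36, 25, 17, 33, 19), (37, b, 36, 25, 17, 33, 39), (8, b, 12, 5, 16, 29, 7), (8, b, 12, 5, 17, 33, 19), (8, b, 12, 5, 17, 33, 39), (9, b, 21, 26, 16, 29, 7), (9, b, 21, 26, 17, 33, 19), (9, b, 21, 26, 17, 33, 39)}.
π[F, D]: project onto (F, D) (10 duplicate(s) eliminated) → {(12, b), (21, b), (23, b), (26, b), (36, b)}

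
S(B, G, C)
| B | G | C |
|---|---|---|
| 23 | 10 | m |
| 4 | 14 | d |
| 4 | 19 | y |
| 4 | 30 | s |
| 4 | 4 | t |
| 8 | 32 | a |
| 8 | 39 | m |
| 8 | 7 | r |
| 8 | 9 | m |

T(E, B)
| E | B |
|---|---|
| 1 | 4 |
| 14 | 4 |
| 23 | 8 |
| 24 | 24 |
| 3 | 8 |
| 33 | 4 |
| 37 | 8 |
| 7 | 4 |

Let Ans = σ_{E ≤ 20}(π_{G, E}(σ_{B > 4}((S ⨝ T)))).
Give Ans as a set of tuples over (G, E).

Joining S and T on B yields {(4, 14, d, 1), (4, 14, d, 14), (4, 14, d, 33), (4, 14, d, 7), (4, 19, y, 1), (4, 19, y, 14), (4, 19, y, 33), (4, 19, y, 7), (4, 30, s, 1), (4, 30, s, 14), (4, 30, s, 33), (4, 30, s, 7), (4, 4, t, 1), (4, 4, t, 14), (4, 4, t, 33), (4, 4, t, 7), (8, 32, a, 23), (8, 32, a, 3), (8, 32, a, 37), (8, 39, m, 23), (8, 39, m, 3), (8, 39, m, 37), (8, 7, r, 23), (8, 7, r, 3), (8, 7, r, 37), (8, 9, m, 23), (8, 9, m, 3), (8, 9, m, 37)}.
Apply σ_{B > 4}; surviving tuples: {(8, 32, a, 23), (8, 32, a, 3), (8, 32, a, 37), (8, 39, m, 23), (8, 39, m, 3), (8, 39, m, 37), (8, 7, r, 23), (8, 7, r, 3), (8, 7, r, 37), (8, 9, m, 23), (8, 9, m, 3), (8, 9, m, 37)}
Keep only column(s) G, E: {(32, 23), (32, 3), (32, 37), (39, 23), (39, 3), (39, 37), (7, 23), (7, 3), (7, 37), (9, 23), (9, 3), (9, 37)}
Apply σ_{E ≤ 20}; surviving tuples: {(32, 3), (39, 3), (7, 3), (9, 3)}

{(32, 3), (39, 3), (7, 3), (9, 3)}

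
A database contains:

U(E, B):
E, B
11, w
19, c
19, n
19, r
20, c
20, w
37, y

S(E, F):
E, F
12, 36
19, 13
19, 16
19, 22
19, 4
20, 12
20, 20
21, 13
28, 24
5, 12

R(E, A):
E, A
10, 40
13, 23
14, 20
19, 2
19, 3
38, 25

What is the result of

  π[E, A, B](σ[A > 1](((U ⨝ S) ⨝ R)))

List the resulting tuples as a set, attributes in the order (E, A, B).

{(19, 2, c), (19, 2, n), (19, 2, r), (19, 3, c), (19, 3, n), (19, 3, r)}

Natural join on E: {(19, c, 13), (19, c, 16), (19, c, 22), (19, c, 4), (19, n, 13), (19, n, 16), (19, n, 22), (19, n, 4), (19, r, 13), (19, r, 16), (19, r, 22), (19, r, 4), (20, c, 12), (20, c, 20), (20, w, 12), (20, w, 20)}
Natural join on E: {(19, c, 13, 2), (19, c, 13, 3), (19, c, 16, 2), (19, c, 16, 3), (19, c, 22, 2), (19, c, 22, 3), (19, c, 4, 2), (19, c, 4, 3), (19, n, 13, 2), (19, n, 13, 3), (19, n, 16, 2), (19, n, 16, 3), (19, n, 22, 2), (19, n, 22, 3), (19, n, 4, 2), (19, n, 4, 3), (19, r, 13, 2), (19, r, 13, 3), (19, r, 16, 2), (19, r, 16, 3), (19, r, 22, 2), (19, r, 22, 3), (19, r, 4, 2), (19, r, 4, 3)}
Selection A > 1: {(19, c, 13, 2), (19, c, 13, 3), (19, c, 16, 2), (19, c, 16, 3), (19, c, 22, 2), (19, c, 22, 3), (19, c, 4, 2), (19, c, 4, 3), (19, n, 13, 2), (19, n, 13, 3), (19, n, 16, 2), (19, n, 16, 3), (19, n, 22, 2), (19, n, 22, 3), (19, n, 4, 2), (19, n, 4, 3), (19, r, 13, 2), (19, r, 13, 3), (19, r, 16, 2), (19, r, 16, 3), (19, r, 22, 2), (19, r, 22, 3), (19, r, 4, 2), (19, r, 4, 3)}
π[E, A, B]: project onto (E, A, B) (18 duplicate(s) eliminated) → {(19, 2, c), (19, 2, n), (19, 2, r), (19, 3, c), (19, 3, n), (19, 3, r)}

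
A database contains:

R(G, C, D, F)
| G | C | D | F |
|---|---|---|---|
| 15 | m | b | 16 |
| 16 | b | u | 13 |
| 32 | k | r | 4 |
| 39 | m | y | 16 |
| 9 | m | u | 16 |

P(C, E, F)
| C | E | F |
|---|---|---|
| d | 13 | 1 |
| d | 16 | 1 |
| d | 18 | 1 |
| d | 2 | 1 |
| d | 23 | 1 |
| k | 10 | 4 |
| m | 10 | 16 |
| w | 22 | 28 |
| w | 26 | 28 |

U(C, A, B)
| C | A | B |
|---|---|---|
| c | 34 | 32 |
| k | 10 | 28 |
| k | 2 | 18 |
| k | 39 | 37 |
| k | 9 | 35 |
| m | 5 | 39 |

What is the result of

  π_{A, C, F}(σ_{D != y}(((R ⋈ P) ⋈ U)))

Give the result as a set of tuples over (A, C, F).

{(10, k, 4), (2, k, 4), (39, k, 4), (5, m, 16), (9, k, 4)}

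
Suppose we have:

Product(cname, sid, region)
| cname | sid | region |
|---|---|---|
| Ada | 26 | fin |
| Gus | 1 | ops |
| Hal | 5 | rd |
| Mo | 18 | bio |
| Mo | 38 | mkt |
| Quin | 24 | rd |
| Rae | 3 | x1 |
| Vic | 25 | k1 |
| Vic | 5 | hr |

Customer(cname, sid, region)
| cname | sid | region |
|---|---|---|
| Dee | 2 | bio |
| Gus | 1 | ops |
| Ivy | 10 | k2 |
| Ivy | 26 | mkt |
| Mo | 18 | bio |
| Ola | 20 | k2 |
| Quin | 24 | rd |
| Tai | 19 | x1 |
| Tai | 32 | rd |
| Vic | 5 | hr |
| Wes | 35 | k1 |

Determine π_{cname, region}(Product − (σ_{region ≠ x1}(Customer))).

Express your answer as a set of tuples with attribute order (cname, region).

Selection region ≠ x1: {(Dee, 2, bio), (Gus, 1, ops), (Ivy, 10, k2), (Ivy, 26, mkt), (Mo, 18, bio), (Ola, 20, k2), (Quin, 24, rd), (Tai, 32, rd), (Vic, 5, hr), (Wes, 35, k1)}
Taking the difference: {(Ada, 26, fin), (Hal, 5, rd), (Mo, 38, mkt), (Rae, 3, x1), (Vic, 25, k1)}
Projecting to cname, region: {(Ada, fin), (Hal, rd), (Mo, mkt), (Rae, x1), (Vic, k1)}

{(Ada, fin), (Hal, rd), (Mo, mkt), (Rae, x1), (Vic, k1)}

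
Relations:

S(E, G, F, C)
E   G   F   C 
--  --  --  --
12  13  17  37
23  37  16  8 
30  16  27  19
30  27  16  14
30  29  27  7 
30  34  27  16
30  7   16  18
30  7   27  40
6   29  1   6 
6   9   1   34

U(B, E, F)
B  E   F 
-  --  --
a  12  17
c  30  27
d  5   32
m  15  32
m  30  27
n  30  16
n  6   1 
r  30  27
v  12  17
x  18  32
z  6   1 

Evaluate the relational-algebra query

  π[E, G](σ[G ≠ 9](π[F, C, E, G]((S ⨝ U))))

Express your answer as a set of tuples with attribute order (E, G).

{(12, 13), (30, 16), (30, 27), (30, 29), (30, 34), (30, 7), (6, 29)}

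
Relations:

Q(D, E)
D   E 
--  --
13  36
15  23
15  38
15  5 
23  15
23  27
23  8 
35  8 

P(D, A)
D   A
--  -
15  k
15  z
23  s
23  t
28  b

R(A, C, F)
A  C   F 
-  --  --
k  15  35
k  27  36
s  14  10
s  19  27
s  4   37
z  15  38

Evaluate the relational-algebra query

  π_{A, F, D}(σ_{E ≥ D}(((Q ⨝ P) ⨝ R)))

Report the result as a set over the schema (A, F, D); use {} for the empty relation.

Q ⋈ P (natural join on D): {(15, 23, k), (15, 23, z), (15, 38, k), (15, 38, z), (15, 5, k), (15, 5, z), (23, 15, s), (23, 15, t), (23, 27, s), (23, 27, t), (23, 8, s), (23, 8, t)}
(Q ⨝ P) ⋈ R (natural join on A): {(15, 23, k, 15, 35), (15, 23, k, 27, 36), (15, 23, z, 15, 38), (15, 38, k, 15, 35), (15, 38, k, 27, 36), (15, 38, z, 15, 38), (15, 5, k, 15, 35), (15, 5, k, 27, 36), (15, 5, z, 15, 38), (23, 15, s, 14, 10), (23, 15, s, 19, 27), (23, 15, s, 4, 37), (23, 27, s, 14, 10), (23, 27, s, 19, 27), (23, 27, s, 4, 37), (23, 8, s, 14, 10), (23, 8, s, 19, 27), (23, 8, s, 4, 37)}
σ[E ≥ D]: keep tuples satisfying E ≥ D → {(15, 23, k, 15, 35), (15, 23, k, 27, 36), (15, 23, z, 15, 38), (15, 38, k, 15, 35), (15, 38, k, 27, 36), (15, 38, z, 15, 38), (23, 27, s, 14, 10), (23, 27, s, 19, 27), (23, 27, s, 4, 37)}
π[A, F, D]: project onto (A, F, D) (3 duplicate(s) eliminated) → {(k, 35, 15), (k, 36, 15), (s, 10, 23), (s, 27, 23), (s, 37, 23), (z, 38, 15)}

{(k, 35, 15), (k, 36, 15), (s, 10, 23), (s, 27, 23), (s, 37, 23), (z, 38, 15)}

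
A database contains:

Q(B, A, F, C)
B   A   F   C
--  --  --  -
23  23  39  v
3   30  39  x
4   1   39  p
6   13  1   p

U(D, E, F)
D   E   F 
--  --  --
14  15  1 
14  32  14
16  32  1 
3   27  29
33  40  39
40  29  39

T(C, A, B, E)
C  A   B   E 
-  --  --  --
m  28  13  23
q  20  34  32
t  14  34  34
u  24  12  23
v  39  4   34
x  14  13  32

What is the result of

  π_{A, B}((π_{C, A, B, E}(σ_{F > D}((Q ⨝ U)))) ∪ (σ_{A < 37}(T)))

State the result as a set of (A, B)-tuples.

{(1, 4), (14, 13), (14, 34), (20, 34), (23, 23), (24, 12), (28, 13), (30, 3)}

Q ⋈ U (natural join on F): {(23, 23, 39, v, 33, 40), (23, 23, 39, v, 40, 29), (3, 30, 39, x, 33, 40), (3, 30, 39, x, 40, 29), (4, 1, 39, p, 33, 40), (4, 1, 39, p, 40, 29), (6, 13, 1, p, 14, 15), (6, 13, 1, p, 16, 32)}
Selection F > D: {(23, 23, 39, v, 33, 40), (3, 30, 39, x, 33, 40), (4, 1, 39, p, 33, 40)}
π[C, A, B, E]: project onto (C, A, B, E) → {(p, 1, 4, 40), (v, 23, 23, 40), (x, 30, 3, 40)}
Selection A < 37: {(m, 28, 13, 23), (q, 20, 34, 32), (t, 14, 34, 34), (u, 24, 12, 23), (x, 14, 13, 32)}
Set union of the two operands is {(m, 28, 13, 23), (p, 1, 4, 40), (q, 20, 34, 32), (t, 14, 34, 34), (u, 24, 12, 23), (v, 23, 23, 40), (x, 14, 13, 32), (x, 30, 3, 40)}.
π[A, B]: project onto (A, B) → {(1, 4), (14, 13), (14, 34), (20, 34), (23, 23), (24, 12), (28, 13), (30, 3)}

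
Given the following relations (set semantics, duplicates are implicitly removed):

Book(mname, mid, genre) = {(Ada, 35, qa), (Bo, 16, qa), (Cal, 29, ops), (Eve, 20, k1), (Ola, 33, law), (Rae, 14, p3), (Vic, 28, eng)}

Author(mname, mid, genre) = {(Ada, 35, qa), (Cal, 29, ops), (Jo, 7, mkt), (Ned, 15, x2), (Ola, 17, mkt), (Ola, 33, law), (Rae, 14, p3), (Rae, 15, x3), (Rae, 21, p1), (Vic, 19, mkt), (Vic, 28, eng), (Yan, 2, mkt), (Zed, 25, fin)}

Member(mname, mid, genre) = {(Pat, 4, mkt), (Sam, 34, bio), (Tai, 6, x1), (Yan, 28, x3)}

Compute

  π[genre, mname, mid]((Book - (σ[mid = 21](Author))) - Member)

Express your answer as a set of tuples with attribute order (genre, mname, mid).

Selection mid = 21: {(Rae, 21, p1)}
Taking the difference: {(Ada, 35, qa), (Bo, 16, qa), (Cal, 29, ops), (Eve, 20, k1), (Ola, 33, law), (Rae, 14, p3), (Vic, 28, eng)}
Taking the difference: {(Ada, 35, qa), (Bo, 16, qa), (Cal, 29, ops), (Eve, 20, k1), (Ola, 33, law), (Rae, 14, p3), (Vic, 28, eng)}
Keep only column(s) genre, mname, mid: {(eng, Vic, 28), (k1, Eve, 20), (law, Ola, 33), (ops, Cal, 29), (p3, Rae, 14), (qa, Ada, 35), (qa, Bo, 16)}

{(eng, Vic, 28), (k1, Eve, 20), (law, Ola, 33), (ops, Cal, 29), (p3, Rae, 14), (qa, Ada, 35), (qa, Bo, 16)}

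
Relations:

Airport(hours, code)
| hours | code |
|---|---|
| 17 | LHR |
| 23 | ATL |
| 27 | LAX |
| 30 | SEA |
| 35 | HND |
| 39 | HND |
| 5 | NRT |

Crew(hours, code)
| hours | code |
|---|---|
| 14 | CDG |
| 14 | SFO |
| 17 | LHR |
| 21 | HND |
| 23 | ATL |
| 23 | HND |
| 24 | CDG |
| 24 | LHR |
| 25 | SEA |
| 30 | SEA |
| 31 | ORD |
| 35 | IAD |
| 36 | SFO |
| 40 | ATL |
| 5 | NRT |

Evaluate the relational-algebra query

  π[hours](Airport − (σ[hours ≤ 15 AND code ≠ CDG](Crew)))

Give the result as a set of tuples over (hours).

Selection hours ≤ 15 AND code ≠ CDG: {(14, SFO), (5, NRT)}
Set difference of the two operands is {(17, LHR), (23, ATL), (27, LAX), (30, SEA), (35, HND), (39, HND)}.
Keep only column(s) hours: {17, 23, 27, 30, 35, 39}

{17, 23, 27, 30, 35, 39}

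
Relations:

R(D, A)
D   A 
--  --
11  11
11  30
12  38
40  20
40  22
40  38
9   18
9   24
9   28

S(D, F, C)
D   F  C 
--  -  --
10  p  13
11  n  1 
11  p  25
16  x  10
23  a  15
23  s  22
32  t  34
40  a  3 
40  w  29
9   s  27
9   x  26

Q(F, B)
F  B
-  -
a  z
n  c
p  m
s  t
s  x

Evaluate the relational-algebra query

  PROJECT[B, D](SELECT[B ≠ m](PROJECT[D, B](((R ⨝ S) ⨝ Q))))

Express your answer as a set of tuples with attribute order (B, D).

Natural join on D: {(11, 11, n, 1), (11, 11, p, 25), (11, 30, n, 1), (11, 30, p, 25), (40, 20, a, 3), (40, 20, w, 29), (40, 22, a, 3), (40, 22, w, 29), (40, 38, a, 3), (40, 38, w, 29), (9, 18, s, 27), (9, 18, x, 26), (9, 24, s, 27), (9, 24, x, 26), (9, 28, s, 27), (9, 28, x, 26)}
Natural join on F: {(11, 11, n, 1, c), (11, 11, p, 25, m), (11, 30, n, 1, c), (11, 30, p, 25, m), (40, 20, a, 3, z), (40, 22, a, 3, z), (40, 38, a, 3, z), (9, 18, s, 27, t), (9, 18, s, 27, x), (9, 24, s, 27, t), (9, 24, s, 27, x), (9, 28, s, 27, t), (9, 28, s, 27, x)}
π_{D, B} gives {(11, c), (11, m), (40, z), (9, t), (9, x)} (8 duplicate(s) eliminated).
σ[B ≠ m]: keep tuples satisfying B ≠ m → {(11, c), (40, z), (9, t), (9, x)}
π_{B, D} gives {(c, 11), (t, 9), (x, 9), (z, 40)}.

{(c, 11), (t, 9), (x, 9), (z, 40)}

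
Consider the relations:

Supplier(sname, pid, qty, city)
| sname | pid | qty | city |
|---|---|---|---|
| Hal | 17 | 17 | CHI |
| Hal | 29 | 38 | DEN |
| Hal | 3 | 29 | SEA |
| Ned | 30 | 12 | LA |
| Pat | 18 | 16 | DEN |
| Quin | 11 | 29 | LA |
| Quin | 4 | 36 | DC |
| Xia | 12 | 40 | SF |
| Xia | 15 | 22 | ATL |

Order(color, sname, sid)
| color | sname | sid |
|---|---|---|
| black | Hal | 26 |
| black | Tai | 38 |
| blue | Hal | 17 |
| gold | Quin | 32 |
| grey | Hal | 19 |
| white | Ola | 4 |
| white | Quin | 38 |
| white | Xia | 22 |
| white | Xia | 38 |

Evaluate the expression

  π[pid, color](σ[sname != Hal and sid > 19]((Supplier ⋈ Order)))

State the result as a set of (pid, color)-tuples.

{(11, gold), (11, white), (12, white), (15, white), (4, gold), (4, white)}

Natural join on sname: {(Hal, 17, 17, CHI, black, 26), (Hal, 17, 17, CHI, blue, 17), (Hal, 17, 17, CHI, grey, 19), (Hal, 29, 38, DEN, black, 26), (Hal, 29, 38, DEN, blue, 17), (Hal, 29, 38, DEN, grey, 19), (Hal, 3, 29, SEA, black, 26), (Hal, 3, 29, SEA, blue, 17), (Hal, 3, 29, SEA, grey, 19), (Quin, 11, 29, LA, gold, 32), (Quin, 11, 29, LA, white, 38), (Quin, 4, 36, DC, gold, 32), (Quin, 4, 36, DC, white, 38), (Xia, 12, 40, SF, white, 22), (Xia, 12, 40, SF, white, 38), (Xia, 15, 22, ATL, white, 22), (Xia, 15, 22, ATL, white, 38)}
σ[sname != Hal and sid > 19]: keep tuples satisfying sname != Hal and sid > 19 → {(Quin, 11, 29, LA, gold, 32), (Quin, 11, 29, LA, white, 38), (Quin, 4, 36, DC, gold, 32), (Quin, 4, 36, DC, white, 38), (Xia, 12, 40, SF, white, 22), (Xia, 12, 40, SF, white, 38), (Xia, 15, 22, ATL, white, 22), (Xia, 15, 22, ATL, white, 38)}
π[pid, color]: project onto (pid, color) (2 duplicate(s) eliminated) → {(11, gold), (11, white), (12, white), (15, white), (4, gold), (4, white)}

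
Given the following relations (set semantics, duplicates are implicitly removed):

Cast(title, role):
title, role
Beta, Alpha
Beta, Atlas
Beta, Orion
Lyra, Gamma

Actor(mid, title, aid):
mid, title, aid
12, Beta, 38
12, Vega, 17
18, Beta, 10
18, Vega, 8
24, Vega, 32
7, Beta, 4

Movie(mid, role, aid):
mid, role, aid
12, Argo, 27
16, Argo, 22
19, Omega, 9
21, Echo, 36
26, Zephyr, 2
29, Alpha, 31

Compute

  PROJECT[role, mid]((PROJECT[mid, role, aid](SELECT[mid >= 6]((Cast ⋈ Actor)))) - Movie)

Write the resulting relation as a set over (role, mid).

Natural join on title: {(Beta, Alpha, 12, 38), (Beta, Alpha, 18, 10), (Beta, Alpha, 7, 4), (Beta, Atlas, 12, 38), (Beta, Atlas, 18, 10), (Beta, Atlas, 7, 4), (Beta, Orion, 12, 38), (Beta, Orion, 18, 10), (Beta, Orion, 7, 4)}
Filtering on mid >= 6 leaves {(Beta, Alpha, 12, 38), (Beta, Alpha, 18, 10), (Beta, Alpha, 7, 4), (Beta, Atlas, 12, 38), (Beta, Atlas, 18, 10), (Beta, Atlas, 7, 4), (Beta, Orion, 12, 38), (Beta, Orion, 18, 10), (Beta, Orion, 7, 4)}.
π[mid, role, aid]: project onto (mid, role, aid) → {(12, Alpha, 38), (12, Atlas, 38), (12, Orion, 38), (18, Alpha, 10), (18, Atlas, 10), (18, Orion, 10), (7, Alpha, 4), (7, Atlas, 4), (7, Orion, 4)}
Taking the difference: {(12, Alpha, 38), (12, Atlas, 38), (12, Orion, 38), (18, Alpha, 10), (18, Atlas, 10), (18, Orion, 10), (7, Alpha, 4), (7, Atlas, 4), (7, Orion, 4)}
π[role, mid]: project onto (role, mid) → {(Alpha, 12), (Alpha, 18), (Alpha, 7), (Atlas, 12), (Atlas, 18), (Atlas, 7), (Orion, 12), (Orion, 18), (Orion, 7)}

{(Alpha, 12), (Alpha, 18), (Alpha, 7), (Atlas, 12), (Atlas, 18), (Atlas, 7), (Orion, 12), (Orion, 18), (Orion, 7)}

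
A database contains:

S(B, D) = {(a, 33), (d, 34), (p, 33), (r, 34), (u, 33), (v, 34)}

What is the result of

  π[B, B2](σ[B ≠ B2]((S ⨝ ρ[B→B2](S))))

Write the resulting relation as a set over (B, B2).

ρ[B→B2]: schema becomes (B2, D); tuples unchanged.
S ⋈ ρ[B→B2](S) (natural join on D): {(a, 33, a), (a, 33, p), (a, 33, u), (d, 34, d), (d, 34, r), (d, 34, v), (p, 33, a), (p, 33, p), (p, 33, u), (r, 34, d), (r, 34, r), (r, 34, v), (u, 33, a), (u, 33, p), (u, 33, u), (v, 34, d), (v, 34, r), (v, 34, v)}
Filtering on B ≠ B2 leaves {(a, 33, p), (a, 33, u), (d, 34, r), (d, 34, v), (p, 33, a), (p, 33, u), (r, 34, d), (r, 34, v), (u, 33, a), (u, 33, p), (v, 34, d), (v, 34, r)}.
π[B, B2]: project onto (B, B2) → {(a, p), (a, u), (d, r), (d, v), (p, a), (p, u), (r, d), (r, v), (u, a), (u, p), (v, d), (v, r)}

{(a, p), (a, u), (d, r), (d, v), (p, a), (p, u), (r, d), (r, v), (u, a), (u, p), (v, d), (v, r)}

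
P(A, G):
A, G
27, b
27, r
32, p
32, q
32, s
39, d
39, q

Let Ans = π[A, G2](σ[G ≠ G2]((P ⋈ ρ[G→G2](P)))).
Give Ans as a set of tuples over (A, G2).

{(27, b), (27, r), (32, p), (32, q), (32, s), (39, d), (39, q)}

ρ[G→G2]: schema becomes (A, G2); tuples unchanged.
Joining P and ρ[G→G2](P) on A yields {(27, b, b), (27, b, r), (27, r, b), (27, r, r), (32, p, p), (32, p, q), (32, p, s), (32, q, p), (32, q, q), (32, q, s), (32, s, p), (32, s, q), (32, s, s), (39, d, d), (39, d, q), (39, q, d), (39, q, q)}.
Apply σ_{G ≠ G2}; surviving tuples: {(27, b, r), (27, r, b), (32, p, q), (32, p, s), (32, q, p), (32, q, s), (32, s, p), (32, s, q), (39, d, q), (39, q, d)}
π_{A, G2} gives {(27, b), (27, r), (32, p), (32, q), (32, s), (39, d), (39, q)} (3 duplicate(s) eliminated).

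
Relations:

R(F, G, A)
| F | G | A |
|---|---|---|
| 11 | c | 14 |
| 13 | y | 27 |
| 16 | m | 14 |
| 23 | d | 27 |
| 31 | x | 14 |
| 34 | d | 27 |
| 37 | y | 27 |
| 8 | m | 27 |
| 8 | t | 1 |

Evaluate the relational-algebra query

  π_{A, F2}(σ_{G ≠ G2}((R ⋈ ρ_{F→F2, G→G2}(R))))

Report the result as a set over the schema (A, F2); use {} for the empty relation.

{(14, 11), (14, 16), (14, 31), (27, 13), (27, 23), (27, 34), (27, 37), (27, 8)}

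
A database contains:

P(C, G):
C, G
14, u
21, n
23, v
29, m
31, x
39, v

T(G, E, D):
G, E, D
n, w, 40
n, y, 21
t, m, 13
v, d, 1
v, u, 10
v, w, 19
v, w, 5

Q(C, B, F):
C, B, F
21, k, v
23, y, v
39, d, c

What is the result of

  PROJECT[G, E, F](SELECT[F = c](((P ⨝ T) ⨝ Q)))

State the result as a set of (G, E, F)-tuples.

{(v, d, c), (v, u, c), (v, w, c)}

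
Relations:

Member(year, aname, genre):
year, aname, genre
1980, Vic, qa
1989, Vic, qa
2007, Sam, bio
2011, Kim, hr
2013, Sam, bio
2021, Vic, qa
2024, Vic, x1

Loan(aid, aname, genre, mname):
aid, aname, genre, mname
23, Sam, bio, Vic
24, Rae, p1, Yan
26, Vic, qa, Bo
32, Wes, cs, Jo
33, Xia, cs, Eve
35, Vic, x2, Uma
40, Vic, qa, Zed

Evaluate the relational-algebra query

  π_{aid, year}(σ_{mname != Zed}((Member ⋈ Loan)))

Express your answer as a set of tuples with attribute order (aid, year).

{(23, 2007), (23, 2013), (26, 1980), (26, 1989), (26, 2021)}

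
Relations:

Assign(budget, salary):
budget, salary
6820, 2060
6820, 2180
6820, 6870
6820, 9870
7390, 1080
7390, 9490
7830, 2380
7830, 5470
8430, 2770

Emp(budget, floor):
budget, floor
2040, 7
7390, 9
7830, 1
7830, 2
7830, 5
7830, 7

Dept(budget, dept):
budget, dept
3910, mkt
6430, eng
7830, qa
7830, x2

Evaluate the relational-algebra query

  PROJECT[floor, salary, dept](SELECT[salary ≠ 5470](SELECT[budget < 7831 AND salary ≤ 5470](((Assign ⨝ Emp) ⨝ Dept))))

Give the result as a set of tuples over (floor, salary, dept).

{(1, 2380, qa), (1, 2380, x2), (2, 2380, qa), (2, 2380, x2), (5, 2380, qa), (5, 2380, x2), (7, 2380, qa), (7, 2380, x2)}

Assign ⋈ Emp (natural join on budget): {(7390, 1080, 9), (7390, 9490, 9), (7830, 2380, 1), (7830, 2380, 2), (7830, 2380, 5), (7830, 2380, 7), (7830, 5470, 1), (7830, 5470, 2), (7830, 5470, 5), (7830, 5470, 7)}
(Assign ⨝ Emp) ⋈ Dept (natural join on budget): {(7830, 2380, 1, qa), (7830, 2380, 1, x2), (7830, 2380, 2, qa), (7830, 2380, 2, x2), (7830, 2380, 5, qa), (7830, 2380, 5, x2), (7830, 2380, 7, qa), (7830, 2380, 7, x2), (7830, 5470, 1, qa), (7830, 5470, 1, x2), (7830, 5470, 2, qa), (7830, 5470, 2, x2), (7830, 5470, 5, qa), (7830, 5470, 5, x2), (7830, 5470, 7, qa), (7830, 5470, 7, x2)}
Filtering on budget < 7831 AND salary ≤ 5470 leaves {(7830, 2380, 1, qa), (7830, 2380, 1, x2), (7830, 2380, 2, qa), (7830, 2380, 2, x2), (7830, 2380, 5, qa), (7830, 2380, 5, x2), (7830, 2380, 7, qa), (7830, 2380, 7, x2), (7830, 5470, 1, qa), (7830, 5470, 1, x2), (7830, 5470, 2, qa), (7830, 5470, 2, x2), (7830, 5470, 5, qa), (7830, 5470, 5, x2), (7830, 5470, 7, qa), (7830, 5470, 7, x2)}.
Filtering on salary ≠ 5470 leaves {(7830, 2380, 1, qa), (7830, 2380, 1, x2), (7830, 2380, 2, qa), (7830, 2380, 2, x2), (7830, 2380, 5, qa), (7830, 2380, 5, x2), (7830, 2380, 7, qa), (7830, 2380, 7, x2)}.
π[floor, salary, dept]: project onto (floor, salary, dept) → {(1, 2380, qa), (1, 2380, x2), (2, 2380, qa), (2, 2380, x2), (5, 2380, qa), (5, 2380, x2), (7, 2380, qa), (7, 2380, x2)}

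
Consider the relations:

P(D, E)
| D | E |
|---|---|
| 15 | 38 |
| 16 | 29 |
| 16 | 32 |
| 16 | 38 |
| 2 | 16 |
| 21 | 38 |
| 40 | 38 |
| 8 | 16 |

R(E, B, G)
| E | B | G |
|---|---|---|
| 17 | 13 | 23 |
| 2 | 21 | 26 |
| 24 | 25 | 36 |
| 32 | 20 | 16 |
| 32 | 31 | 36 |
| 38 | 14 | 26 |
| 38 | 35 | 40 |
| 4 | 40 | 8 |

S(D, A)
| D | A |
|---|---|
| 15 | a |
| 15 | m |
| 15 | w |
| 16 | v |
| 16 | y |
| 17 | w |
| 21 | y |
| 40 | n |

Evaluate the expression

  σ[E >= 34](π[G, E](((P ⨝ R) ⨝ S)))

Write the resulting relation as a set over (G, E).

Joining P and R on E yields {(15, 38, 14, 26), (15, 38, 35, 40), (16, 32, 20, 16), (16, 32, 31, 36), (16, 38, 14, 26), (16, 38, 35, 40), (21, 38, 14, 26), (21, 38, 35, 40), (40, 38, 14, 26), (40, 38, 35, 40)}.
Joining (P ⨝ R) and S on D yields {(15, 38, 14, 26, a), (15, 38, 14, 26, m), (15, 38, 14, 26, w), (15, 38, 35, 40, a), (15, 38, 35, 40, m), (15, 38, 35, 40, w), (16, 32, 20, 16, v), (16, 32, 20, 16, y), (16, 32, 31, 36, v), (16, 32, 31, 36, y), (16, 38, 14, 26, v), (16, 38, 14, 26, y), (16, 38, 35, 40, v), (16, 38, 35, 40, y), (21, 38, 14, 26, y), (21, 38, 35, 40, y), (40, 38, 14, 26, n), (40, 38, 35, 40, n)}.
π[G, E]: project onto (G, E) (14 duplicate(s) eliminated) → {(16, 32), (26, 38), (36, 32), (40, 38)}
Apply σ_{E >= 34}; surviving tuples: {(26, 38), (40, 38)}

{(26, 38), (40, 38)}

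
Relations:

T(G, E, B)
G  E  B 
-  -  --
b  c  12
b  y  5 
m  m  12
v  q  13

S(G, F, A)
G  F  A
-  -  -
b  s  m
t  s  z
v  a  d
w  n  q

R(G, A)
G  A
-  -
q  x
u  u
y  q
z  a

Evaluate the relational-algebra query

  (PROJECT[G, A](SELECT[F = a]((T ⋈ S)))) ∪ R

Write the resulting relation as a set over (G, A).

{(q, x), (u, u), (v, d), (y, q), (z, a)}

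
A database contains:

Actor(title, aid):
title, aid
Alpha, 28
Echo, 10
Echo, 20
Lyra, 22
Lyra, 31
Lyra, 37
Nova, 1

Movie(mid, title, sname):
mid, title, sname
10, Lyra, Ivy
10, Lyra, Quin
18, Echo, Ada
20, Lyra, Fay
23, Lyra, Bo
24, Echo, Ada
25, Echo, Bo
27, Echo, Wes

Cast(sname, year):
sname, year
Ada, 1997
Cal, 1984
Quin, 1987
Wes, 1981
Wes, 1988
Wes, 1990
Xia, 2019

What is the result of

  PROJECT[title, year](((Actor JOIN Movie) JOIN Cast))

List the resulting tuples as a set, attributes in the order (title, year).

{(Echo, 1981), (Echo, 1988), (Echo, 1990), (Echo, 1997), (Lyra, 1987)}

Actor ⋈ Movie (natural join on title): {(Echo, 10, 18, Ada), (Echo, 10, 24, Ada), (Echo, 10, 25, Bo), (Echo, 10, 27, Wes), (Echo, 20, 18, Ada), (Echo, 20, 24, Ada), (Echo, 20, 25, Bo), (Echo, 20, 27, Wes), (Lyra, 22, 10, Ivy), (Lyra, 22, 10, Quin), (Lyra, 22, 20, Fay), (Lyra, 22, 23, Bo), (Lyra, 31, 10, Ivy), (Lyra, 31, 10, Quin), (Lyra, 31, 20, Fay), (Lyra, 31, 23, Bo), (Lyra, 37, 10, Ivy), (Lyra, 37, 10, Quin), (Lyra, 37, 20, Fay), (Lyra, 37, 23, Bo)}
(Actor JOIN Movie) ⋈ Cast (natural join on sname): {(Echo, 10, 18, Ada, 1997), (Echo, 10, 24, Ada, 1997), (Echo, 10, 27, Wes, 1981), (Echo, 10, 27, Wes, 1988), (Echo, 10, 27, Wes, 1990), (Echo, 20, 18, Ada, 1997), (Echo, 20, 24, Ada, 1997), (Echo, 20, 27, Wes, 1981), (Echo, 20, 27, Wes, 1988), (Echo, 20, 27, Wes, 1990), (Lyra, 22, 10, Quin, 1987), (Lyra, 31, 10, Quin, 1987), (Lyra, 37, 10, Quin, 1987)}
Keep only column(s) title, year (8 duplicate(s) eliminated): {(Echo, 1981), (Echo, 1988), (Echo, 1990), (Echo, 1997), (Lyra, 1987)}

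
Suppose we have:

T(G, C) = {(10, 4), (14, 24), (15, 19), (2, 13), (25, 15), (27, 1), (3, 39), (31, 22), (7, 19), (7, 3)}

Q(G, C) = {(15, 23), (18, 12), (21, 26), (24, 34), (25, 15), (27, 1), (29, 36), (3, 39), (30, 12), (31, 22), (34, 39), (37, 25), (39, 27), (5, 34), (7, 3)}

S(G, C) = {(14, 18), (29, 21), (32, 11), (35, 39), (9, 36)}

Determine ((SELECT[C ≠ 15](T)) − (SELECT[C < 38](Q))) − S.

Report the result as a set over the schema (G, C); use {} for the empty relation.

Filtering on C ≠ 15 leaves {(10, 4), (14, 24), (15, 19), (2, 13), (27, 1), (3, 39), (31, 22), (7, 19), (7, 3)}.
Filtering on C < 38 leaves {(15, 23), (18, 12), (21, 26), (24, 34), (25, 15), (27, 1), (29, 36), (30, 12), (31, 22), (37, 25), (39, 27), (5, 34), (7, 3)}.
Difference: {(10, 4), (14, 24), (15, 19), (2, 13), (27, 1), (3, 39), (31, 22), (7, 19), (7, 3)} with {(15, 23), (18, 12), (21, 26), (24, 34), (25, 15), (27, 1), (29, 36), (30, 12), (31, 22), (37, 25), (39, 27), (5, 34), (7, 3)} → {(10, 4), (14, 24), (15, 19), (2, 13), (3, 39), (7, 19)}
Difference: {(10, 4), (14, 24), (15, 19), (2, 13), (3, 39), (7, 19)} with {(14, 18), (29, 21), (32, 11), (35, 39), (9, 36)} → {(10, 4), (14, 24), (15, 19), (2, 13), (3, 39), (7, 19)}

{(10, 4), (14, 24), (15, 19), (2, 13), (3, 39), (7, 19)}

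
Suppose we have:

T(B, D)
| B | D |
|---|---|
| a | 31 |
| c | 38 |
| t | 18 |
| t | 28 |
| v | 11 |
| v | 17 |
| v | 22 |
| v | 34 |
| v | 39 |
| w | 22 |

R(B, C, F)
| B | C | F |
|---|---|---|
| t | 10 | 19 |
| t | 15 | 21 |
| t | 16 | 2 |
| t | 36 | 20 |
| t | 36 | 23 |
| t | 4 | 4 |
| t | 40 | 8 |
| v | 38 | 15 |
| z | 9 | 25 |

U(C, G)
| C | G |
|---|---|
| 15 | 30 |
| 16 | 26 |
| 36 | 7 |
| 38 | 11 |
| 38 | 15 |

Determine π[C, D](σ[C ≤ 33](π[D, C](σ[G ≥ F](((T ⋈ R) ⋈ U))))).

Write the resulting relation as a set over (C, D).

{(15, 18), (15, 28), (16, 18), (16, 28)}

T ⋈ R (natural join on B): {(t, 18, 10, 19), (t, 18, 15, 21), (t, 18, 16, 2), (t, 18, 36, 20), (t, 18, 36, 23), (t, 18, 4, 4), (t, 18, 40, 8), (t, 28, 10, 19), (t, 28, 15, 21), (t, 28, 16, 2), (t, 28, 36, 20), (t, 28, 36, 23), (t, 28, 4, 4), (t, 28, 40, 8), (v, 11, 38, 15), (v, 17, 38, 15), (v, 22, 38, 15), (v, 34, 38, 15), (v, 39, 38, 15)}
(T ⋈ R) ⋈ U (natural join on C): {(t, 18, 15, 21, 30), (t, 18, 16, 2, 26), (t, 18, 36, 20, 7), (t, 18, 36, 23, 7), (t, 28, 15, 21, 30), (t, 28, 16, 2, 26), (t, 28, 36, 20, 7), (t, 28, 36, 23, 7), (v, 11, 38, 15, 11), (v, 11, 38, 15, 15), (v, 17, 38, 15, 11), (v, 17, 38, 15, 15), (v, 22, 38, 15, 11), (v, 22, 38, 15, 15), (v, 34, 38, 15, 11), (v, 34, 38, 15, 15), (v, 39, 38, 15, 11), (v, 39, 38, 15, 15)}
σ[G ≥ F]: keep tuples satisfying G ≥ F → {(t, 18, 15, 21, 30), (t, 18, 16, 2, 26), (t, 28, 15, 21, 30), (t, 28, 16, 2, 26), (v, 11, 38, 15, 15), (v, 17, 38, 15, 15), (v, 22, 38, 15, 15), (v, 34, 38, 15, 15), (v, 39, 38, 15, 15)}
Keep only column(s) D, C: {(11, 38), (17, 38), (18, 15), (18, 16), (22, 38), (28, 15), (28, 16), (34, 38), (39, 38)}
σ[C ≤ 33]: keep tuples satisfying C ≤ 33 → {(18, 15), (18, 16), (28, 15), (28, 16)}
Keep only column(s) C, D: {(15, 18), (15, 28), (16, 18), (16, 28)}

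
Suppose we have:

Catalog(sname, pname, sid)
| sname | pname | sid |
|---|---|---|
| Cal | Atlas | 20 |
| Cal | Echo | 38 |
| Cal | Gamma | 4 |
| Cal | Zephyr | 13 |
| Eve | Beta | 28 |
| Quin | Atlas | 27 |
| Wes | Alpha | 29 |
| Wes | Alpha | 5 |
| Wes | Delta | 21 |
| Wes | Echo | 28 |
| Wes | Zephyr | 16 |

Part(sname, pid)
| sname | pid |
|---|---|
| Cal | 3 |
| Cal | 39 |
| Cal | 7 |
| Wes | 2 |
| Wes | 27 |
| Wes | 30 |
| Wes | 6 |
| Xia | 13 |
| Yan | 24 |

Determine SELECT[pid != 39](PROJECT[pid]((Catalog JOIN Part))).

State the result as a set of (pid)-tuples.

Natural join on sname: {(Cal, Atlas, 20, 3), (Cal, Atlas, 20, 39), (Cal, Atlas, 20, 7), (Cal, Echo, 38, 3), (Cal, Echo, 38, 39), (Cal, Echo, 38, 7), (Cal, Gamma, 4, 3), (Cal, Gamma, 4, 39), (Cal, Gamma, 4, 7), (Cal, Zephyr, 13, 3), (Cal, Zephyr, 13, 39), (Cal, Zephyr, 13, 7), (Wes, Alpha, 29, 2), (Wes, Alpha, 29, 27), (Wes, Alpha, 29, 30), (Wes, Alpha, 29, 6), (Wes, Alpha, 5, 2), (Wes, Alpha, 5, 27), (Wes, Alpha, 5, 30), (Wes, Alpha, 5, 6), (Wes, Delta, 21, 2), (Wes, Delta, 21, 27), (Wes, Delta, 21, 30), (Wes, Delta, 21, 6), (Wes, Echo, 28, 2), (Wes, Echo, 28, 27), (Wes, Echo, 28, 30), (Wes, Echo, 28, 6), (Wes, Zephyr, 16, 2), (Wes, Zephyr, 16, 27), (Wes, Zephyr, 16, 30), (Wes, Zephyr, 16, 6)}
Projecting to pid (25 duplicate(s) eliminated): {2, 27, 3, 30, 39, 6, 7}
Apply σ_{pid != 39}; surviving tuples: {2, 27, 3, 30, 6, 7}

{2, 27, 3, 30, 6, 7}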